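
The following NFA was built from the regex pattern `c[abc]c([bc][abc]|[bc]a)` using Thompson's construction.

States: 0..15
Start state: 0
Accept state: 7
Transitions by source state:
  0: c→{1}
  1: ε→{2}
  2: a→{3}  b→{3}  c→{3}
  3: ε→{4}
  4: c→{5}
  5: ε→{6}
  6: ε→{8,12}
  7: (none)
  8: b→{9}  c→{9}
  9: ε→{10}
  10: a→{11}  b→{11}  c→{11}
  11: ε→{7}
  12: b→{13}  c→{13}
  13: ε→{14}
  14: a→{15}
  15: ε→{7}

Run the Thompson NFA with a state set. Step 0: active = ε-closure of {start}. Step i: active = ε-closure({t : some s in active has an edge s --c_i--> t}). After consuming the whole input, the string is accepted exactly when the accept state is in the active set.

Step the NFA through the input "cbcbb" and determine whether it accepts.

start: ε-closure({0}) = {0}
'c' @ 1: {1,2}
'b' @ 2: {3,4}
'c' @ 3: {5,6,8,12}
'b' @ 4: {9,10,13,14}
'b' @ 5: {7,11}  ✓accept
after full input: {7,11}  (accept=7 in)

Answer: ACCEPT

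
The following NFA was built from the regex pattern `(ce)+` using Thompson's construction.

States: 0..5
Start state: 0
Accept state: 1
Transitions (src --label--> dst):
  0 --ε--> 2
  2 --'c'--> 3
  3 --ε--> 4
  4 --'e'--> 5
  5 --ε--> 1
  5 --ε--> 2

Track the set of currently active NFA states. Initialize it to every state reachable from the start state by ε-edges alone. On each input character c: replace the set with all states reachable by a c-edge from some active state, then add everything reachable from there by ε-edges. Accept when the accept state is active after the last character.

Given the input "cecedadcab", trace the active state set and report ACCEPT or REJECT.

initial (ε-close {0}): {0,2}
'c' @ 1: {3,4}
'e' @ 2: {1,2,5}  (accept∈set)
'c' @ 3: {3,4}
'e' @ 4: {1,2,5}  (accept∈set)
'd' @ 5: {}  — no active states
rest 'adcab' ignored (set empty)
final: {}; accept 1 not in set

Answer: REJECT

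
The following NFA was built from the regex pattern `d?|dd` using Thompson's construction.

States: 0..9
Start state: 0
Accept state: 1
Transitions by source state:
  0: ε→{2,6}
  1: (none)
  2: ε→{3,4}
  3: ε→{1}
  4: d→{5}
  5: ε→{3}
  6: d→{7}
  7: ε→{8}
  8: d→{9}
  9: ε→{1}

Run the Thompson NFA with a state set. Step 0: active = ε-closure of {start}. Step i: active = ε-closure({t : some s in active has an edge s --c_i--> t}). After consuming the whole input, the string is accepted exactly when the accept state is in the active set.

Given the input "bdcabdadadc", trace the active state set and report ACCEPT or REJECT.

Answer: REJECT

Steps:
initial (ε-close {0}): {0,1,2,3,4,6}
'b' @ 1: {}  — no active states
rest 'dcabdadadc' ignored (set empty)
end set {} — state 1 not in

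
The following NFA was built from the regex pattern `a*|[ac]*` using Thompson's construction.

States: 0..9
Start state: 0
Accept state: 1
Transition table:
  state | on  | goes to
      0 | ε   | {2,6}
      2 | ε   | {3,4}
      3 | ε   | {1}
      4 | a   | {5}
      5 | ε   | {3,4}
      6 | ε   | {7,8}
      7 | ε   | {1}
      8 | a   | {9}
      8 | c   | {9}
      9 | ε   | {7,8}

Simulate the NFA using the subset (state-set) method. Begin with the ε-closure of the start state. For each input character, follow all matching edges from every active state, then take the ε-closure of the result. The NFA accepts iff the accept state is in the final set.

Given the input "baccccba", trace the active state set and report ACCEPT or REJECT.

initial (ε-close {0}): {0,1,2,3,4,6,7,8}
'b' @ 1: {}  — no active states
rest 'accccba' ignored (set empty)
final: {}; accept 1 not in set

Answer: REJECT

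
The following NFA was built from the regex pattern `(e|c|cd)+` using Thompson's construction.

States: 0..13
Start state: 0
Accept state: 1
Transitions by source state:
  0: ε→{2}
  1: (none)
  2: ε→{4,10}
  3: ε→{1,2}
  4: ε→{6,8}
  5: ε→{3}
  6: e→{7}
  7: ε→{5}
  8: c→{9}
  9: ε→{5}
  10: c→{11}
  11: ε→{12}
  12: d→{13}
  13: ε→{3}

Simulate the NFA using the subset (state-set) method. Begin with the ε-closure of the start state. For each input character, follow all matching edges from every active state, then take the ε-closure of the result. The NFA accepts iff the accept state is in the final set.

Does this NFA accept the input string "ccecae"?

initial (ε-close {0}): {0,2,4,6,8,10}
'c' @ 1: {1,2,3,4,5,6,8,9,10,11,12}  ✓accept
'c' @ 2: {1,2,3,4,5,6,8,9,10,11,12}  ✓accept
'e' @ 3: {1,2,3,4,5,6,7,8,10}  ✓accept
'c' @ 4: {1,2,3,4,5,6,8,9,10,11,12}  ✓accept
'a' @ 5: {}  — dead — no transitions
rest 'e' ignored (set empty)
final: {}; accept 1 not in set

Answer: REJECT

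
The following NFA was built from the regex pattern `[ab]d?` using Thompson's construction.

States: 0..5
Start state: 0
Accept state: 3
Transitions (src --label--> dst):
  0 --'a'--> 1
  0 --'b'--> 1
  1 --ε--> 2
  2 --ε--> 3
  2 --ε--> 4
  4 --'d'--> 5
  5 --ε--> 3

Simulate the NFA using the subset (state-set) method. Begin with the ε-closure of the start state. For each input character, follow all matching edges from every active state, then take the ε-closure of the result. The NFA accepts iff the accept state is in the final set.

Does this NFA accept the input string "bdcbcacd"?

start: ε-closure({0}) = {0}
'b' @ 1: {1,2,3,4}  ✓accept
'd' @ 2: {3,5}  ✓accept
'c' @ 3: {}  — state set empty
rest 'bcacd' ignored (set empty)
end set {} — state 3 not in

Answer: REJECT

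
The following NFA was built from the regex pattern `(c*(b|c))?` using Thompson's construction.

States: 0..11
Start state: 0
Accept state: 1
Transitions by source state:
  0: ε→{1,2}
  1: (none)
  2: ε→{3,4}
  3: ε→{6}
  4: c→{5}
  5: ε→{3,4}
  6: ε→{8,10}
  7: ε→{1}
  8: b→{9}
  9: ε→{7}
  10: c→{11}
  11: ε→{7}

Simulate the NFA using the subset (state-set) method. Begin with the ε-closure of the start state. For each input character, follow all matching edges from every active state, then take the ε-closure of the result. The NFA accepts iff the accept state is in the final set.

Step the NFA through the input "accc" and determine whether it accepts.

Answer: REJECT

Trace:
S₀ = ε-closure({0}) = {0,1,2,3,4,6,8,10}
'a' @ 1: {}  — state set empty
rest 'ccc' ignored (set empty)
final: {}; accept 1 not in set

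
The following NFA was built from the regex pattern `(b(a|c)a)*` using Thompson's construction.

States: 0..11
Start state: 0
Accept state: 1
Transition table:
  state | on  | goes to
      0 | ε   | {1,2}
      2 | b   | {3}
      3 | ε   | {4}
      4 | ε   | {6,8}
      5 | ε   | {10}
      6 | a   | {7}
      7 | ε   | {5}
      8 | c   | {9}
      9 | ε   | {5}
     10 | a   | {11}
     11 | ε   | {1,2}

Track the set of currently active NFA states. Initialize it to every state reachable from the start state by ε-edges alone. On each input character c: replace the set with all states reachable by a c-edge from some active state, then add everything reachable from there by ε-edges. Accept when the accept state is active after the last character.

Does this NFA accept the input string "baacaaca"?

S₀ = ε-closure({0}) = {0,1,2}
'b' @ 1: {3,4,6,8}
'a' @ 2: {5,7,10}
'a' @ 3: {1,2,11}  (accept∈set)
'c' @ 4: {}  — no active states
rest 'aaca' ignored (set empty)
after full input: {}  (accept=1 not in)

Answer: REJECT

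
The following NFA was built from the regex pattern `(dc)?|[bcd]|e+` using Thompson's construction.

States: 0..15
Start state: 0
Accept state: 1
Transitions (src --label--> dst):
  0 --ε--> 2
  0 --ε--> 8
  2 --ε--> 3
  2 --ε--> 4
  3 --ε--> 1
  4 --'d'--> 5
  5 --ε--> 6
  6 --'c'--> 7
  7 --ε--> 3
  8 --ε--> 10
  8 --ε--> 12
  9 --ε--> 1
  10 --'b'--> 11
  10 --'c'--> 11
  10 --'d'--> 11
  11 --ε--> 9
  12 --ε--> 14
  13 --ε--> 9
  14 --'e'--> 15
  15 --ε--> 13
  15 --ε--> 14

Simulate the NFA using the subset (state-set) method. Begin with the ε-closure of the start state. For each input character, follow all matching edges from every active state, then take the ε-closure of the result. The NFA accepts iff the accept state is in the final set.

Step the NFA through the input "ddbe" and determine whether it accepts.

S₀ = ε-closure({0}) = {0,1,2,3,4,8,10,12,14}
'd' @ 1: {1,5,6,9,11}  (accept∈set)
'd' @ 2: {}  — state set empty
rest 'be' ignored (set empty)
end set {} — state 1 not in

Answer: REJECT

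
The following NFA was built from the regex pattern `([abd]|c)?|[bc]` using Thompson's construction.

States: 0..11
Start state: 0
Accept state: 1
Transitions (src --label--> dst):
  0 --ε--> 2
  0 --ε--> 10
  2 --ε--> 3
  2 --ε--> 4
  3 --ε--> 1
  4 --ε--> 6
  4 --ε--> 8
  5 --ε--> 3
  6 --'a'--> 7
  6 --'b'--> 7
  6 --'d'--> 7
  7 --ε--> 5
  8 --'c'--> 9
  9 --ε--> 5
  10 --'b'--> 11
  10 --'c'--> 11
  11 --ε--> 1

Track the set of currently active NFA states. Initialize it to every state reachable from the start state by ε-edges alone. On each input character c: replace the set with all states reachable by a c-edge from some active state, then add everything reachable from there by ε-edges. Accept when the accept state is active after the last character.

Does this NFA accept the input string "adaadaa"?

Answer: REJECT

Trace:
S₀ = ε-closure({0}) = {0,1,2,3,4,6,8,10}
'a' @ 1: {1,3,5,7}  ✓accept
'd' @ 2: {}  — state set empty
rest 'aadaa' ignored (set empty)
end set {} — state 1 not in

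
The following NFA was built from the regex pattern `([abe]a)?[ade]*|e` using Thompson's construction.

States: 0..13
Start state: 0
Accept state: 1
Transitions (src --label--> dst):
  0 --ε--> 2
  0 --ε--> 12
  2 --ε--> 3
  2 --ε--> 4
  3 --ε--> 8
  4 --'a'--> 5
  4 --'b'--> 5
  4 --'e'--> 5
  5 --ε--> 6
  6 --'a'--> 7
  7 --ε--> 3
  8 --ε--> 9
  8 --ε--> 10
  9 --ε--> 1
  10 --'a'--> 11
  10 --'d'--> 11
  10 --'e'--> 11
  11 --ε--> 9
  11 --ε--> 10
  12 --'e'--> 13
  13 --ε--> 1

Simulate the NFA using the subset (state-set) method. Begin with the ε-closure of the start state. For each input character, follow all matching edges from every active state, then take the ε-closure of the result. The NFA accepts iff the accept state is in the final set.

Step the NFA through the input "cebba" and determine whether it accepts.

Answer: REJECT

Trace:
initial (ε-close {0}): {0,1,2,3,4,8,9,10,12}
'c' @ 1: {}  — dead — no transitions
rest 'ebba' ignored (set empty)
final: {}; accept 1 not in set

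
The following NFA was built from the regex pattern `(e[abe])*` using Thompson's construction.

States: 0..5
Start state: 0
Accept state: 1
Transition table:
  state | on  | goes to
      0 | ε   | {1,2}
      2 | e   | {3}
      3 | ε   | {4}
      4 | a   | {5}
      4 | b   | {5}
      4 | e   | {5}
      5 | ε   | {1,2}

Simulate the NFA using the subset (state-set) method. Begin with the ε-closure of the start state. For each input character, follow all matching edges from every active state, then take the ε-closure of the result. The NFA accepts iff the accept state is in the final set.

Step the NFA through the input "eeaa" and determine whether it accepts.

start: ε-closure({0}) = {0,1,2}
'e' @ 1: {3,4}
'e' @ 2: {1,2,5}  (accept∈set)
'a' @ 3: {}  — dead — no transitions
rest 'a' ignored (set empty)
final: {}; accept 1 not in set

Answer: REJECT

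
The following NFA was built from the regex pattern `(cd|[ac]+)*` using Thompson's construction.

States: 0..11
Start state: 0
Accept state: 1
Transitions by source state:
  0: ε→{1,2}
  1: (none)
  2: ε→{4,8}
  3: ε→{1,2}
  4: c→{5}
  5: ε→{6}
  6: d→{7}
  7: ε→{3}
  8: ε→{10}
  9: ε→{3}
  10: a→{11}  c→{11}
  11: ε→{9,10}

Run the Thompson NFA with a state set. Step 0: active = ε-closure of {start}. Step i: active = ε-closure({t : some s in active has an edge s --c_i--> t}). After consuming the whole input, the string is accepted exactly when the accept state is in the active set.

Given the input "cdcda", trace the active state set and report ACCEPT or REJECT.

Answer: ACCEPT

Steps:
start: ε-closure({0}) = {0,1,2,4,8,10}
'c' @ 1: {1,2,3,4,5,6,8,9,10,11}  [accepting]
'd' @ 2: {1,2,3,4,7,8,10}  [accepting]
'c' @ 3: {1,2,3,4,5,6,8,9,10,11}  [accepting]
'd' @ 4: {1,2,3,4,7,8,10}  [accepting]
'a' @ 5: {1,2,3,4,8,9,10,11}  [accepting]
final: {1,2,3,4,8,9,10,11}; accept 1 in set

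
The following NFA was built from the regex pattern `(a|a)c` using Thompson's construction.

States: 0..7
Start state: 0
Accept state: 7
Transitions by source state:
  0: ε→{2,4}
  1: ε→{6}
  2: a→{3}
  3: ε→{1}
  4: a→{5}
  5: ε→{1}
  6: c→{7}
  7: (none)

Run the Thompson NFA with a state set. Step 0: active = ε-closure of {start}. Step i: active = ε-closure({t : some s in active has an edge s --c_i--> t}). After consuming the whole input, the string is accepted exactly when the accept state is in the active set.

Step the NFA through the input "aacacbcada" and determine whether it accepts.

Answer: REJECT

Derivation:
start: ε-closure({0}) = {0,2,4}
'a' @ 1: {1,3,5,6}
'a' @ 2: {}  — state set empty
rest 'cacbcada' ignored (set empty)
end set {} — state 7 not in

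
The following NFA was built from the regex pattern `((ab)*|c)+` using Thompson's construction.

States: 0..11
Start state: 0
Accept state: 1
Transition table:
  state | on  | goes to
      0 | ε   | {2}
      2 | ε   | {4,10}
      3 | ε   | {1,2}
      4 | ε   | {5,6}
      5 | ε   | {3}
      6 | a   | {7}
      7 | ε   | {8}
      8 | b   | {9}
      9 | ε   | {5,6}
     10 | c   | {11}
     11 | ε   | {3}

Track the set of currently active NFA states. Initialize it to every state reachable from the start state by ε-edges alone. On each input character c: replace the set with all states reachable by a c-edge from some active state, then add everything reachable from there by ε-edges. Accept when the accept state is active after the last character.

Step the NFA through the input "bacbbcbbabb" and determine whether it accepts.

Answer: REJECT

Steps:
start: ε-closure({0}) = {0,1,2,3,4,5,6,10}
'b' @ 1: {}  — state set empty
rest 'acbbcbbabb' ignored (set empty)
final: {}; accept 1 not in set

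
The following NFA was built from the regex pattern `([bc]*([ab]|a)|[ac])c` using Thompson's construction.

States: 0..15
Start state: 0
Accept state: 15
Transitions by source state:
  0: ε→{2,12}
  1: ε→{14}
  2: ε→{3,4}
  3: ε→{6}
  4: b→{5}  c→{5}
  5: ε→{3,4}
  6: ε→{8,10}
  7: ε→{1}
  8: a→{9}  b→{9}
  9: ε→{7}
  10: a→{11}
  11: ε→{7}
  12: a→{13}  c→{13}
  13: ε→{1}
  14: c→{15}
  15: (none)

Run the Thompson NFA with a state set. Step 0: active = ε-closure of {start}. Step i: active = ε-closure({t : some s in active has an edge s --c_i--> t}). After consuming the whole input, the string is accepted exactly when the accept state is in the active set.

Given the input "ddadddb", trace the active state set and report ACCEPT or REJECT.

S₀ = ε-closure({0}) = {0,2,3,4,6,8,10,12}
'd' @ 1: {}  — no active states
rest 'dadddb' ignored (set empty)
final: {}; accept 15 not in set

Answer: REJECT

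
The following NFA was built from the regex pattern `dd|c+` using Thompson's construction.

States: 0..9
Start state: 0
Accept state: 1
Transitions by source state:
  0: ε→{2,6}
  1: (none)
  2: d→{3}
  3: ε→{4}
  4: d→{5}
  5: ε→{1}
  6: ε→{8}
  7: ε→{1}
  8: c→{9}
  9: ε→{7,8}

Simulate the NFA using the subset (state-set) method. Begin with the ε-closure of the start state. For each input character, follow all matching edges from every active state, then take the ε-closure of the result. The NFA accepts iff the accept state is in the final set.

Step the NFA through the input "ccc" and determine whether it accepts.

initial (ε-close {0}): {0,2,6,8}
'c' @ 1: {1,7,8,9}  [accepting]
'c' @ 2: {1,7,8,9}  [accepting]
'c' @ 3: {1,7,8,9}  [accepting]
after full input: {1,7,8,9}  (accept=1 in)

Answer: ACCEPT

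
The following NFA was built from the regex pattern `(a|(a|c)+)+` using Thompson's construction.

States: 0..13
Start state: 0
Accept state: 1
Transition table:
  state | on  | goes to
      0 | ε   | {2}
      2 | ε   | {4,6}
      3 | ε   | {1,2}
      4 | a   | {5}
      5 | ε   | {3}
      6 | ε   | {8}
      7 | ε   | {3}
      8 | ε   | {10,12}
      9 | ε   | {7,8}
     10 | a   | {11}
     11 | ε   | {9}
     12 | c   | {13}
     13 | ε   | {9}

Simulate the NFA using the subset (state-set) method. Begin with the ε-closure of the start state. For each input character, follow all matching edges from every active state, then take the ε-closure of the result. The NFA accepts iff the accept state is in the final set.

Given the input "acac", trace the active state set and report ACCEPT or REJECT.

Answer: ACCEPT

Trace:
start: ε-closure({0}) = {0,2,4,6,8,10,12}
'a' @ 1: {1,2,3,4,5,6,7,8,9,10,11,12}  ✓accept
'c' @ 2: {1,2,3,4,6,7,8,9,10,12,13}  ✓accept
'a' @ 3: {1,2,3,4,5,6,7,8,9,10,11,12}  ✓accept
'c' @ 4: {1,2,3,4,6,7,8,9,10,12,13}  ✓accept
final: {1,2,3,4,6,7,8,9,10,12,13}; accept 1 in set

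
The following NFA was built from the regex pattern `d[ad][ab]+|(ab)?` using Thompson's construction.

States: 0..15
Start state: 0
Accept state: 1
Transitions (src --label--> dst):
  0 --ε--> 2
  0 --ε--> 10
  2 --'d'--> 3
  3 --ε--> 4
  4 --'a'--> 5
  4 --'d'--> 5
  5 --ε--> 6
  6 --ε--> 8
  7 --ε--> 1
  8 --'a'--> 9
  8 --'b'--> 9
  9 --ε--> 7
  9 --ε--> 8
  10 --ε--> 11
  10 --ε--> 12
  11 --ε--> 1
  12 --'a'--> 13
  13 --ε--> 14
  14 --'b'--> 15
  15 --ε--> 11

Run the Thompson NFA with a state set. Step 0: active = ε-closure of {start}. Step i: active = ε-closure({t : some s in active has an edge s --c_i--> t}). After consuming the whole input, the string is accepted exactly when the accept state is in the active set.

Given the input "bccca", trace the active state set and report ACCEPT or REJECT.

Answer: REJECT

Trace:
start: ε-closure({0}) = {0,1,2,10,11,12}
'b' @ 1: {}  — state set empty
rest 'ccca' ignored (set empty)
final: {}; accept 1 not in set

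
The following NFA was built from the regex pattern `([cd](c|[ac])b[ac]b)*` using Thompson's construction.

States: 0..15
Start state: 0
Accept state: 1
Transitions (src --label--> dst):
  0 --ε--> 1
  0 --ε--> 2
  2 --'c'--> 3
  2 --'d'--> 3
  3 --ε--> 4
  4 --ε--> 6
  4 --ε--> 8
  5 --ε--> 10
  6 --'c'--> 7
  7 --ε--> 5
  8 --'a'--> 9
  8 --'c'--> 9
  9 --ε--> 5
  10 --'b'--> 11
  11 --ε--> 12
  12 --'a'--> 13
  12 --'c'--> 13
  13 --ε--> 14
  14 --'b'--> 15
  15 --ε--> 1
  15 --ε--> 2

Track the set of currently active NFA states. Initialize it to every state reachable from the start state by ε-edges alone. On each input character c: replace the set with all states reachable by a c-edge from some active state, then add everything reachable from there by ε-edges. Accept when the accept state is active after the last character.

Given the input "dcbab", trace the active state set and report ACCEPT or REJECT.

start: ε-closure({0}) = {0,1,2}
'd' @ 1: {3,4,6,8}
'c' @ 2: {5,7,9,10}
'b' @ 3: {11,12}
'a' @ 4: {13,14}
'b' @ 5: {1,2,15}  [accepting]
after full input: {1,2,15}  (accept=1 in)

Answer: ACCEPT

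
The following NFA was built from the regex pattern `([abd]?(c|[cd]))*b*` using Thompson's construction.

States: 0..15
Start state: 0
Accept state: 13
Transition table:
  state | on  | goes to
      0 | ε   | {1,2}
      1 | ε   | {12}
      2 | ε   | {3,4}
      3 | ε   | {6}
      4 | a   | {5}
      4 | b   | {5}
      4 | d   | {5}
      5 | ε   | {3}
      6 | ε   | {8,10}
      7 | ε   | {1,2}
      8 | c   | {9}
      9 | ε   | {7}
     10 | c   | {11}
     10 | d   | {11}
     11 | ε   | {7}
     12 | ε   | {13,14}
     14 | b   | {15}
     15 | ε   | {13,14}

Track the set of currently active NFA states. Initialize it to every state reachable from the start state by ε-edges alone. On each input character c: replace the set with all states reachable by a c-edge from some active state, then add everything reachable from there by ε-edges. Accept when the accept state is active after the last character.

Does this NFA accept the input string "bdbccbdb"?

Answer: ACCEPT

Trace:
initial (ε-close {0}): {0,1,2,3,4,6,8,10,12,13,14}
'b' @ 1: {3,5,6,8,10,13,14,15}  (accept∈set)
'd' @ 2: {1,2,3,4,6,7,8,10,11,12,13,14}  (accept∈set)
'b' @ 3: {3,5,6,8,10,13,14,15}  (accept∈set)
'c' @ 4: {1,2,3,4,6,7,8,9,10,11,12,13,14}  (accept∈set)
'c' @ 5: {1,2,3,4,6,7,8,9,10,11,12,13,14}  (accept∈set)
'b' @ 6: {3,5,6,8,10,13,14,15}  (accept∈set)
'd' @ 7: {1,2,3,4,6,7,8,10,11,12,13,14}  (accept∈set)
'b' @ 8: {3,5,6,8,10,13,14,15}  (accept∈set)
end set {3,5,6,8,10,13,14,15} — state 13 in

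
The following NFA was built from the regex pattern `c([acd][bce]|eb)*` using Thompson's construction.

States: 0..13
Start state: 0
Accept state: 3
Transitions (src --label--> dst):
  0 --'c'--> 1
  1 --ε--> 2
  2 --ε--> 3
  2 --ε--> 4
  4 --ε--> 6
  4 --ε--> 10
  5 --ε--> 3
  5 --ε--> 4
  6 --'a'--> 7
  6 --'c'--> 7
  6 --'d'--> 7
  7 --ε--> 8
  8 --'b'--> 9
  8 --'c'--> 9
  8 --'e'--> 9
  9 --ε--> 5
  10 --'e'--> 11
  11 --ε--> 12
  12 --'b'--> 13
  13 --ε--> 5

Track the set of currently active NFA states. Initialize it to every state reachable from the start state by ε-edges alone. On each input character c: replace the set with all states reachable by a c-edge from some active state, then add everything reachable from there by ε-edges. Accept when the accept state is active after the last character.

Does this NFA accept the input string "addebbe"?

start: ε-closure({0}) = {0}
'a' @ 1: {}  — state set empty
rest 'ddebbe' ignored (set empty)
final: {}; accept 3 not in set

Answer: REJECT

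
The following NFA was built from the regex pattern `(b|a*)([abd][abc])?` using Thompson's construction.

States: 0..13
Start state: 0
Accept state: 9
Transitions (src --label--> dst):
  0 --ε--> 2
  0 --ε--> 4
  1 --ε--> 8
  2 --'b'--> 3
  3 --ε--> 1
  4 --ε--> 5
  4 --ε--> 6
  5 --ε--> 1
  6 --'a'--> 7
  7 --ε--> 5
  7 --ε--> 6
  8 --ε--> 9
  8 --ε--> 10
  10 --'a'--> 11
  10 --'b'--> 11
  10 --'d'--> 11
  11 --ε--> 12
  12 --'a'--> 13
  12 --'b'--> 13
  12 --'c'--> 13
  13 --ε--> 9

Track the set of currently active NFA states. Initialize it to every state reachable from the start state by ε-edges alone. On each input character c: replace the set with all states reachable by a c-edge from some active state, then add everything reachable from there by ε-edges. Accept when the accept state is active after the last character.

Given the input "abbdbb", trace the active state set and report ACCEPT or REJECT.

start: ε-closure({0}) = {0,1,2,4,5,6,8,9,10}
'a' @ 1: {1,5,6,7,8,9,10,11,12}  ✓accept
'b' @ 2: {9,11,12,13}  ✓accept
'b' @ 3: {9,13}  ✓accept
'd' @ 4: {}  — no active states
rest 'bb' ignored (set empty)
end set {} — state 9 not in

Answer: REJECT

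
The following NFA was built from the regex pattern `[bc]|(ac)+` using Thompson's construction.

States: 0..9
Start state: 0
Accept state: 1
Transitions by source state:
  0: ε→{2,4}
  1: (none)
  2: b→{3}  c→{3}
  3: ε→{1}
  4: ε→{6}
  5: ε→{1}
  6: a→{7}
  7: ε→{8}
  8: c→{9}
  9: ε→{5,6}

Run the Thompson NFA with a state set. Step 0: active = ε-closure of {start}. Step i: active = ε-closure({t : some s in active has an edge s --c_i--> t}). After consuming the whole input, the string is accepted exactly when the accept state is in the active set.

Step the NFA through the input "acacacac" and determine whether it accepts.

Answer: ACCEPT

Derivation:
start: ε-closure({0}) = {0,2,4,6}
'a' @ 1: {7,8}
'c' @ 2: {1,5,6,9}  [accepting]
'a' @ 3: {7,8}
'c' @ 4: {1,5,6,9}  [accepting]
'a' @ 5: {7,8}
'c' @ 6: {1,5,6,9}  [accepting]
'a' @ 7: {7,8}
'c' @ 8: {1,5,6,9}  [accepting]
end set {1,5,6,9} — state 1 in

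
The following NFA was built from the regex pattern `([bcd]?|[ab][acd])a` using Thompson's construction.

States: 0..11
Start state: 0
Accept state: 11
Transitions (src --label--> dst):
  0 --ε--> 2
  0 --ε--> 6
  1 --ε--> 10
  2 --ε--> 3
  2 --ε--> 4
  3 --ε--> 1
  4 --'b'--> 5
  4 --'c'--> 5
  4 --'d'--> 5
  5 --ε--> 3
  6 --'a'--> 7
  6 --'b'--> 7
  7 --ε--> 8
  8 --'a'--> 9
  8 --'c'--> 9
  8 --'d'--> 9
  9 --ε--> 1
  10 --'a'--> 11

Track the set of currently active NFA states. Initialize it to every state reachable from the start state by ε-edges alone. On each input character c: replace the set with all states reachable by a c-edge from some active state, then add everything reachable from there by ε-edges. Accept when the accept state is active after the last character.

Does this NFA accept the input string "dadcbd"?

initial (ε-close {0}): {0,1,2,3,4,6,10}
'd' @ 1: {1,3,5,10}
'a' @ 2: {11}  [accepting]
'd' @ 3: {}  — state set empty
rest 'cbd' ignored (set empty)
final: {}; accept 11 not in set

Answer: REJECT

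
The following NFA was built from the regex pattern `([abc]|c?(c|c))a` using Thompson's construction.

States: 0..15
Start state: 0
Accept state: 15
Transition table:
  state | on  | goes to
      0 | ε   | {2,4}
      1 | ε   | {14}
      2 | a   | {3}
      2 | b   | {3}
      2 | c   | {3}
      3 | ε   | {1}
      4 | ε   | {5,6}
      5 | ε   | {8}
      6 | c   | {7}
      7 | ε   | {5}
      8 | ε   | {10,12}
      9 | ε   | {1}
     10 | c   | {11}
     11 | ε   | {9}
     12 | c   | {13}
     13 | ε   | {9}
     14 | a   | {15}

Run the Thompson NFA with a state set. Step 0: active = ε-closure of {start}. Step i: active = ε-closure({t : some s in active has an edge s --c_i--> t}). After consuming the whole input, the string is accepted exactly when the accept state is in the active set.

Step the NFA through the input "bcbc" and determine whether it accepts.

Answer: REJECT

Derivation:
S₀ = ε-closure({0}) = {0,2,4,5,6,8,10,12}
'b' @ 1: {1,3,14}
'c' @ 2: {}  — state set empty
rest 'bc' ignored (set empty)
after full input: {}  (accept=15 not in)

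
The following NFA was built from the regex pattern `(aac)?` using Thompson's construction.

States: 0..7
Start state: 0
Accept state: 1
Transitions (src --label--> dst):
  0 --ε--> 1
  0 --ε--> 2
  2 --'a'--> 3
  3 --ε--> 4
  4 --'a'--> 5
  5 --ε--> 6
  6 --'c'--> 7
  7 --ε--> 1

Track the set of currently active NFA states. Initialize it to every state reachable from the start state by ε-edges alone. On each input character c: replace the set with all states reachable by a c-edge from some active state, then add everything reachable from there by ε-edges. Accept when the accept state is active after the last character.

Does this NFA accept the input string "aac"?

initial (ε-close {0}): {0,1,2}
'a' @ 1: {3,4}
'a' @ 2: {5,6}
'c' @ 3: {1,7}  (accept∈set)
end set {1,7} — state 1 in

Answer: ACCEPT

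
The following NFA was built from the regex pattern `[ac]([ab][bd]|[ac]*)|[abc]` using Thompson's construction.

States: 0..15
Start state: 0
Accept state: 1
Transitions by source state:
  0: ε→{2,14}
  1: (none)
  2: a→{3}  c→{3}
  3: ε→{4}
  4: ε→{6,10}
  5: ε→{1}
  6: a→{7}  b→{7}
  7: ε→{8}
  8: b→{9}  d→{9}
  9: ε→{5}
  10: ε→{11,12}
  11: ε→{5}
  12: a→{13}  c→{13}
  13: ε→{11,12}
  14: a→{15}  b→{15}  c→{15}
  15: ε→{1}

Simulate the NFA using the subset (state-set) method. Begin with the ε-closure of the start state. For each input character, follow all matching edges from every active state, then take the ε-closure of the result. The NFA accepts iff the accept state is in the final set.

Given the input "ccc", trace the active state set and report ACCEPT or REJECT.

Answer: ACCEPT

Trace:
initial (ε-close {0}): {0,2,14}
'c' @ 1: {1,3,4,5,6,10,11,12,15}  ✓accept
'c' @ 2: {1,5,11,12,13}  ✓accept
'c' @ 3: {1,5,11,12,13}  ✓accept
after full input: {1,5,11,12,13}  (accept=1 in)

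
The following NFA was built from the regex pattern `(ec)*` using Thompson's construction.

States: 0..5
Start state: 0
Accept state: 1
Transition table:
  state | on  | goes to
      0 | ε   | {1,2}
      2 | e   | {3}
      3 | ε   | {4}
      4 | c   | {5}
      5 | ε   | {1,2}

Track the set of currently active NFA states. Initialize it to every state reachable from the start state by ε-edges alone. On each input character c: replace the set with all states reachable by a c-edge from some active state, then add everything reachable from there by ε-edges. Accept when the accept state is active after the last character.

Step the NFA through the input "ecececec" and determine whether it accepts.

Answer: ACCEPT

Trace:
initial (ε-close {0}): {0,1,2}
'e' @ 1: {3,4}
'c' @ 2: {1,2,5}  ✓accept
'e' @ 3: {3,4}
'c' @ 4: {1,2,5}  ✓accept
'e' @ 5: {3,4}
'c' @ 6: {1,2,5}  ✓accept
'e' @ 7: {3,4}
'c' @ 8: {1,2,5}  ✓accept
final: {1,2,5}; accept 1 in set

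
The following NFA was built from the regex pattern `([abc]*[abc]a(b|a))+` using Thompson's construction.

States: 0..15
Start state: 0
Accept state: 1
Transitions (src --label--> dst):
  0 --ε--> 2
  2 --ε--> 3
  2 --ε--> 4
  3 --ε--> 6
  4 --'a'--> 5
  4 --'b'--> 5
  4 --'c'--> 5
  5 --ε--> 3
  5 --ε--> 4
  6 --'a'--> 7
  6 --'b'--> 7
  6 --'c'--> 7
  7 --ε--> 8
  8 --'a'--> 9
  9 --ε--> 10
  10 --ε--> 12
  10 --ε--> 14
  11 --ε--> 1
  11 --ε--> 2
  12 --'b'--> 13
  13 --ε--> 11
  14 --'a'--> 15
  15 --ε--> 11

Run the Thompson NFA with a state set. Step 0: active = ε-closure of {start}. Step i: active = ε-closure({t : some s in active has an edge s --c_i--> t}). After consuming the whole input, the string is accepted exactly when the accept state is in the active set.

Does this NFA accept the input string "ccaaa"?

Answer: ACCEPT

Steps:
start: ε-closure({0}) = {0,2,3,4,6}
'c' @ 1: {3,4,5,6,7,8}
'c' @ 2: {3,4,5,6,7,8}
'a' @ 3: {3,4,5,6,7,8,9,10,12,14}
'a' @ 4: {1,2,3,4,5,6,7,8,9,10,11,12,14,15}  ✓accept
'a' @ 5: {1,2,3,4,5,6,7,8,9,10,11,12,14,15}  ✓accept
after full input: {1,2,3,4,5,6,7,8,9,10,11,12,14,15}  (accept=1 in)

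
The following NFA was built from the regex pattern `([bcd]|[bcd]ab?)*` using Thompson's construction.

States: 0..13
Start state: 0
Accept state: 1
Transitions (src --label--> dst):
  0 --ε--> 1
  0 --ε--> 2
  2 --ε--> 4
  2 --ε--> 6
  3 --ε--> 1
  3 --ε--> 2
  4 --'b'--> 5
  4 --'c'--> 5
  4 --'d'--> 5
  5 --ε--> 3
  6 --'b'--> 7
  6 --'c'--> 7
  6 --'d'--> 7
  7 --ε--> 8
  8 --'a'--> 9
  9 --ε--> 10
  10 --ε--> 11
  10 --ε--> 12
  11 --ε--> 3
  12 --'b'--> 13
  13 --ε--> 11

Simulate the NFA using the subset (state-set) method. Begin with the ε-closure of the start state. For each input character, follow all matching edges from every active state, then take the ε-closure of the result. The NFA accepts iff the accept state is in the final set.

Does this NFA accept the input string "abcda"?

Answer: REJECT

Steps:
initial (ε-close {0}): {0,1,2,4,6}
'a' @ 1: {}  — state set empty
rest 'bcda' ignored (set empty)
final: {}; accept 1 not in set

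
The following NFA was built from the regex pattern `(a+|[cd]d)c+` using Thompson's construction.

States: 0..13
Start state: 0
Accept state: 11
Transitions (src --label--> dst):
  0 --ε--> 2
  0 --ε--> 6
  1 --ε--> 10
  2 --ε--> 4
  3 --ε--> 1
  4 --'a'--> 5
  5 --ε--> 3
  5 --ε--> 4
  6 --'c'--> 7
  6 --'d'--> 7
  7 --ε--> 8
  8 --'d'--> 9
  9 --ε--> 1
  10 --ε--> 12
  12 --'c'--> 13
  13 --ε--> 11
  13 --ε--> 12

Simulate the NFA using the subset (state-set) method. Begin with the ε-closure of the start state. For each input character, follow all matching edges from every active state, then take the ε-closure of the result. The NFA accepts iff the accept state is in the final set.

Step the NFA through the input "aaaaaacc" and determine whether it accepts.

S₀ = ε-closure({0}) = {0,2,4,6}
'a' @ 1: {1,3,4,5,10,12}
'a' @ 2: {1,3,4,5,10,12}
'a' @ 3: {1,3,4,5,10,12}
'a' @ 4: {1,3,4,5,10,12}
'a' @ 5: {1,3,4,5,10,12}
'a' @ 6: {1,3,4,5,10,12}
'c' @ 7: {11,12,13}  ✓accept
'c' @ 8: {11,12,13}  ✓accept
final: {11,12,13}; accept 11 in set

Answer: ACCEPT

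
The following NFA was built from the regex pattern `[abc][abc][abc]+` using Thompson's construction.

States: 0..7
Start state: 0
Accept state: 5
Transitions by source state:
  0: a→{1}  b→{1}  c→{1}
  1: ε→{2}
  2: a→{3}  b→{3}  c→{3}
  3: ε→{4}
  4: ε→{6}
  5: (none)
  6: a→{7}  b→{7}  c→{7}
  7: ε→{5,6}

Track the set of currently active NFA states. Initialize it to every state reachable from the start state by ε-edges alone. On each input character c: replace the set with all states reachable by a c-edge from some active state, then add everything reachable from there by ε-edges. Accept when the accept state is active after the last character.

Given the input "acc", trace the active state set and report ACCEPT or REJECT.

Answer: ACCEPT

Derivation:
initial (ε-close {0}): {0}
'a' @ 1: {1,2}
'c' @ 2: {3,4,6}
'c' @ 3: {5,6,7}  ✓accept
end set {5,6,7} — state 5 in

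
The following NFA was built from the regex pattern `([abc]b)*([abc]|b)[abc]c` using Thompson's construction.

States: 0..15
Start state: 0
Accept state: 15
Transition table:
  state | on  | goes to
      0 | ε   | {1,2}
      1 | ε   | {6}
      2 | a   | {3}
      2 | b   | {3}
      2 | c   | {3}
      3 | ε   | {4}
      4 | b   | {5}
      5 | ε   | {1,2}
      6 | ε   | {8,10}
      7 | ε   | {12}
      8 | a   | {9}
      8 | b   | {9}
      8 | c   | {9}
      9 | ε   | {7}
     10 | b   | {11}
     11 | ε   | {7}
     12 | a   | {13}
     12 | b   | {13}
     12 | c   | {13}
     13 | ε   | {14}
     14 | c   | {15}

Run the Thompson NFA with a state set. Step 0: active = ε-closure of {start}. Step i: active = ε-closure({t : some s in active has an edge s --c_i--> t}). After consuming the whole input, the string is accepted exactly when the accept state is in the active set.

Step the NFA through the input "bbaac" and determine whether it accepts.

start: ε-closure({0}) = {0,1,2,6,8,10}
'b' @ 1: {3,4,7,9,11,12}
'b' @ 2: {1,2,5,6,8,10,13,14}
'a' @ 3: {3,4,7,9,12}
'a' @ 4: {13,14}
'c' @ 5: {15}  (accept∈set)
end set {15} — state 15 in

Answer: ACCEPT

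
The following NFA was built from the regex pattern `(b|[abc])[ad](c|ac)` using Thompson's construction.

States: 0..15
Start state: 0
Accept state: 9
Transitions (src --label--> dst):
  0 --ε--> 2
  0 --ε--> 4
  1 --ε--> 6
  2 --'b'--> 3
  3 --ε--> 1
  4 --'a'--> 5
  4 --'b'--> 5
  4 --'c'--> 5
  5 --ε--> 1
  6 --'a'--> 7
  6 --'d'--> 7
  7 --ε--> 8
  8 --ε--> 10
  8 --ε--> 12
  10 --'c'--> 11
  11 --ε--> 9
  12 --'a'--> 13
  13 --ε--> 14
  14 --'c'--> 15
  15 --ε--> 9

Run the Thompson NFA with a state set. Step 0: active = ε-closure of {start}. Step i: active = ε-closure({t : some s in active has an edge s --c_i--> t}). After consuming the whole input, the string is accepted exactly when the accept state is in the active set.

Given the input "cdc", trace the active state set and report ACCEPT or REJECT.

Answer: ACCEPT

Derivation:
start: ε-closure({0}) = {0,2,4}
'c' @ 1: {1,5,6}
'd' @ 2: {7,8,10,12}
'c' @ 3: {9,11}  [accepting]
final: {9,11}; accept 9 in set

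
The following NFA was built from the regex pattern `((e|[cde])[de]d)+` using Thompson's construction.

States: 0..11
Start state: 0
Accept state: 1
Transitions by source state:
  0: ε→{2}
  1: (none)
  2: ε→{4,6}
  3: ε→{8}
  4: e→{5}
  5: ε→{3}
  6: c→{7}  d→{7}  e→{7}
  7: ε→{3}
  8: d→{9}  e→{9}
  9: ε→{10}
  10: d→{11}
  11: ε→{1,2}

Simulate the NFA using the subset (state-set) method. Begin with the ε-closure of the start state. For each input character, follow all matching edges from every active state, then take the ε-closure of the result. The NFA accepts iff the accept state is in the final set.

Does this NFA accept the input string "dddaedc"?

Answer: REJECT

Derivation:
S₀ = ε-closure({0}) = {0,2,4,6}
'd' @ 1: {3,7,8}
'd' @ 2: {9,10}
'd' @ 3: {1,2,4,6,11}  (accept∈set)
'a' @ 4: {}  — no active states
rest 'edc' ignored (set empty)
after full input: {}  (accept=1 not in)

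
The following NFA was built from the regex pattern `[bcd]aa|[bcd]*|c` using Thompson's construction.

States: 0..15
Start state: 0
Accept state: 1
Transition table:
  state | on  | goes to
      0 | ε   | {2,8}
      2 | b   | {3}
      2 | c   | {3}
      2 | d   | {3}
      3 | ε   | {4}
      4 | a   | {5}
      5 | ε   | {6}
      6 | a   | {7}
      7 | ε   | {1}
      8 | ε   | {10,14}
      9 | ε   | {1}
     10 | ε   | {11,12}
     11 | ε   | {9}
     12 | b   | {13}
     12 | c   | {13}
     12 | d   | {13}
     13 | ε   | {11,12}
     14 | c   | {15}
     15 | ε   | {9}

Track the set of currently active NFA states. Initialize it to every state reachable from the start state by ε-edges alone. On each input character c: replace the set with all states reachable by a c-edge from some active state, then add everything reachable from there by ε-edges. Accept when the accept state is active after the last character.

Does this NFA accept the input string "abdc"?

start: ε-closure({0}) = {0,1,2,8,9,10,11,12,14}
'a' @ 1: {}  — dead — no transitions
rest 'bdc' ignored (set empty)
end set {} — state 1 not in

Answer: REJECT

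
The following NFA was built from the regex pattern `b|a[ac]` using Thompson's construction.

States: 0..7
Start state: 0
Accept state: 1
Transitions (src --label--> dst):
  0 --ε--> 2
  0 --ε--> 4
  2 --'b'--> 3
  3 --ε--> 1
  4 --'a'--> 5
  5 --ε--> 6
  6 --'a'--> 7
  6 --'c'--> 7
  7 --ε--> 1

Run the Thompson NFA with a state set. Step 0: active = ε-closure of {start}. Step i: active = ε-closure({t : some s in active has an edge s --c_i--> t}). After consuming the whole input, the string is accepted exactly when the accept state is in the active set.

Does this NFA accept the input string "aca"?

start: ε-closure({0}) = {0,2,4}
'a' @ 1: {5,6}
'c' @ 2: {1,7}  ✓accept
'a' @ 3: {}  — no active states
end set {} — state 1 not in

Answer: REJECT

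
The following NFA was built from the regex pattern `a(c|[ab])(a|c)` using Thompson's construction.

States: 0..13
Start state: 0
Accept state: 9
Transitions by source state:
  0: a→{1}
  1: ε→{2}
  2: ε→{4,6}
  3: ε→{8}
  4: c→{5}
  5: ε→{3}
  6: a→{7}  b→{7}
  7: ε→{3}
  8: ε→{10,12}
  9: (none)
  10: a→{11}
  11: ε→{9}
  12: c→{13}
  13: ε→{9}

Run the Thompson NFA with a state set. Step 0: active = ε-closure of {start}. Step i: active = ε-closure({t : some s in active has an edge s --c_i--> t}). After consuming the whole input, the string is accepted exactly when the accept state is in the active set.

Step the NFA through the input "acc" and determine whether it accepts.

Answer: ACCEPT

Trace:
start: ε-closure({0}) = {0}
'a' @ 1: {1,2,4,6}
'c' @ 2: {3,5,8,10,12}
'c' @ 3: {9,13}  (accept∈set)
final: {9,13}; accept 9 in set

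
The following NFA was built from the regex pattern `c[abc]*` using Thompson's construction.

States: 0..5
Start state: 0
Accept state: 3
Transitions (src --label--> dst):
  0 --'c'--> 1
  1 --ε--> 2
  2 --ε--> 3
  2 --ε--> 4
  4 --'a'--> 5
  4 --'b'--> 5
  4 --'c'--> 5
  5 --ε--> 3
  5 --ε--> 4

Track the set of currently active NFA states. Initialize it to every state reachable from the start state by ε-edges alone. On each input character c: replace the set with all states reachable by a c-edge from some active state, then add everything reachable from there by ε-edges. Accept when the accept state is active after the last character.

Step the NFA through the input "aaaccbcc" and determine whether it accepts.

Answer: REJECT

Steps:
initial (ε-close {0}): {0}
'a' @ 1: {}  — no active states
rest 'aaccbcc' ignored (set empty)
after full input: {}  (accept=3 not in)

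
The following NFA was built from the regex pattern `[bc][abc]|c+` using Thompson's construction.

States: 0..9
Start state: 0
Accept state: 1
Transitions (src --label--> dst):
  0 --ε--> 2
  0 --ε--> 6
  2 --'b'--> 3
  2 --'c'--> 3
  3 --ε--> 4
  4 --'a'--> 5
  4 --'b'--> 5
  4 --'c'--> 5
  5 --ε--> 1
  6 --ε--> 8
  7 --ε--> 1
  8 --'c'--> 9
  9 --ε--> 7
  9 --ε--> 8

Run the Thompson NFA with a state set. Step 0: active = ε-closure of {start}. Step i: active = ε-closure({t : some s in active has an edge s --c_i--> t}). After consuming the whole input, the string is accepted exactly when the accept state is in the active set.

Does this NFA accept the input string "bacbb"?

start: ε-closure({0}) = {0,2,6,8}
'b' @ 1: {3,4}
'a' @ 2: {1,5}  (accept∈set)
'c' @ 3: {}  — no active states
rest 'bb' ignored (set empty)
end set {} — state 1 not in

Answer: REJECT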